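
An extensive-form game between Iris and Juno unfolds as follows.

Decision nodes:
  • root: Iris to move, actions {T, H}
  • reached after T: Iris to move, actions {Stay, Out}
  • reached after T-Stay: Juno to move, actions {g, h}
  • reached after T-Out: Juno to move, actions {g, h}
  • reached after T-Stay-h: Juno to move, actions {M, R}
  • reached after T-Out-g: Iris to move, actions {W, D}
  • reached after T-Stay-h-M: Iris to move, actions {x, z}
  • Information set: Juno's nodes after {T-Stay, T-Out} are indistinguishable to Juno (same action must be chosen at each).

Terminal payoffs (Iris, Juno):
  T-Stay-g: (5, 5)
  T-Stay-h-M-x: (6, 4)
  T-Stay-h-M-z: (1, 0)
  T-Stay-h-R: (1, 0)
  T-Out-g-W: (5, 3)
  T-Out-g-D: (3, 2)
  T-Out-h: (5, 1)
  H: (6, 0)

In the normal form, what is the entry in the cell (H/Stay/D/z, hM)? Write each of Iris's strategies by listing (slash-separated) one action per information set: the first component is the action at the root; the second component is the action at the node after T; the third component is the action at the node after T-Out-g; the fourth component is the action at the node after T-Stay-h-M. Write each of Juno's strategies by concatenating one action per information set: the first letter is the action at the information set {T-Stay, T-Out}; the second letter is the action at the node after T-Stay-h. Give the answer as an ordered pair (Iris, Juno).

(6, 0)

Trace the play path from the root:
  Iris plays H
→ terminal payoff (6, 0).
(Iris's choice at the node after T is never reached on this path, so it doesn't affect the outcome.)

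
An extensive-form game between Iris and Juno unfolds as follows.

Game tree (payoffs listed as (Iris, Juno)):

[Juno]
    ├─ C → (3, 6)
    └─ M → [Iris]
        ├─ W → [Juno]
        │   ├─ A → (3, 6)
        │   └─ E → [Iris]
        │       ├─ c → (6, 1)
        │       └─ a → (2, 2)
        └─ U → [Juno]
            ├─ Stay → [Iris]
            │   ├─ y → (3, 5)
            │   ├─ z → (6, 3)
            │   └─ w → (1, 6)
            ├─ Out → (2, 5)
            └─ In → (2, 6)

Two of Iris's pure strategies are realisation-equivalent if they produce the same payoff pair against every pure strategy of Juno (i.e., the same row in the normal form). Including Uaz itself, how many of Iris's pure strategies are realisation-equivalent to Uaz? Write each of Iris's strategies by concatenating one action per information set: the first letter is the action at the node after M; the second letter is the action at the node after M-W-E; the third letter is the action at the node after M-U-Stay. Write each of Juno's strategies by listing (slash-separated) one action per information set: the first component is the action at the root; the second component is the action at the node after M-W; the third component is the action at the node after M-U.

Row for Uaz (columns C/A/Stay, C/A/Out, C/A/In, C/E/Stay, C/E/Out, C/E/In, M/A/Stay, M/A/Out, M/A/In, M/E/Stay, M/E/Out, M/E/In): (3,6) (3,6) (3,6) (3,6) (3,6) (3,6) (6,3) (2,5) (2,6) (6,3) (2,5) (2,6).
Under Uaz, Iris's choice at the node after M-W-E can never be reached regardless of what Juno does, so varying those choices leaves every outcome unchanged.
Holding the reachable choices fixed and varying the unreachable one freely already gives 2 equivalent strategies.
No other strategy reproduces this row, so those 2 are the full class: Ucz, Uaz.

2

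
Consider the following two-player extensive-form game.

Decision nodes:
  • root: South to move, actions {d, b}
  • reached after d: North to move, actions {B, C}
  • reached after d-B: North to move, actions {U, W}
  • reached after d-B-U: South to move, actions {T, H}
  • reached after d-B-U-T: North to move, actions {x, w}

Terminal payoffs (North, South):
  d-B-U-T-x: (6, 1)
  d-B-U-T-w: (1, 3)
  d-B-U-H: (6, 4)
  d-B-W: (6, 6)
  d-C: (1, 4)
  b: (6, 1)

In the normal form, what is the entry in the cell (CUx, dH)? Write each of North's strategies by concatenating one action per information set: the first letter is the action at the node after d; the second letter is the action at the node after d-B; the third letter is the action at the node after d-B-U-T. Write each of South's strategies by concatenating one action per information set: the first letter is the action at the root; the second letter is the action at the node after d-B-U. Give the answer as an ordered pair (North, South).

Trace the play path from the root:
  South plays d
  North plays C at [d]
→ terminal payoff (1, 4).
(North's choice at the node after d-B is never reached on this path, so it doesn't affect the outcome.)

(1, 4)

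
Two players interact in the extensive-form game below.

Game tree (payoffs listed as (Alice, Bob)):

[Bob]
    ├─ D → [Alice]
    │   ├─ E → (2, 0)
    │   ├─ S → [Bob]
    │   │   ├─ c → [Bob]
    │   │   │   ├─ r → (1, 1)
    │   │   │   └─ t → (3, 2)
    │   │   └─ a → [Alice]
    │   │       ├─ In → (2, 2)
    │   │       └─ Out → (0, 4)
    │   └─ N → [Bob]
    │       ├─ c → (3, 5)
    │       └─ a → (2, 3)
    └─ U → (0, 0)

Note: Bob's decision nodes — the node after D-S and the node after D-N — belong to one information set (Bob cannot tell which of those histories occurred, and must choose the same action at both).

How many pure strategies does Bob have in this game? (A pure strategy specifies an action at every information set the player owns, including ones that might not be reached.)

Bob owns the root with actions {D, U} — two choices.
Bob owns the information set {D-S, D-N} with actions {c, a} — two choices.
Bob owns the node after D-S-c with actions {r, t} — two choices.
A pure strategy fixes one action at each information set independently, so the count is the product 2 × 2 × 2 = 8.

8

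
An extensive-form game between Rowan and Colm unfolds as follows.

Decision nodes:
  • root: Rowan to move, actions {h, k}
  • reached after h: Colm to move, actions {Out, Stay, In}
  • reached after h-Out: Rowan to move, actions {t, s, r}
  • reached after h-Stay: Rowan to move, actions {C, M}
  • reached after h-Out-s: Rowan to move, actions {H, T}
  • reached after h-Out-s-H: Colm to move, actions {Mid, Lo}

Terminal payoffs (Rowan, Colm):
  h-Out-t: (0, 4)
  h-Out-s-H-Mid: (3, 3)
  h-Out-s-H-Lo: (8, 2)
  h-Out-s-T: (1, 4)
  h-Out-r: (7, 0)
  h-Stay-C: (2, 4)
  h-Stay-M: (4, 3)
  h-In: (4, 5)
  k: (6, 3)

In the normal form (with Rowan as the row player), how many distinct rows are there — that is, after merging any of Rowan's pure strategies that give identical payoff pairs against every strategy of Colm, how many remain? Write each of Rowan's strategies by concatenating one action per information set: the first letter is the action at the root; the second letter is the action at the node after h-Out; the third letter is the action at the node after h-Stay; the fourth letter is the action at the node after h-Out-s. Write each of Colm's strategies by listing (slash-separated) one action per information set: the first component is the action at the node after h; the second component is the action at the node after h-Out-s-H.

Rowan has 24 pure strategies: htCH, htCT, htMH, htMT, hsCH, hsCT, hsMH, hsMT, hrCH, hrCT, hrMH, hrMT, ktCH, ktCT, ktMH, ktMT, ksCH, ksCT, ksMH, ksMT, krCH, krCT, krMH, krMT. Columns: Out/Mid, Out/Lo, Stay/Mid, Stay/Lo, In/Mid, In/Lo.
{htCH, htCT} → row (0,4) (0,4) (2,4) (2,4) (4,5) (4,5)
{htMH, htMT} → row (0,4) (0,4) (4,3) (4,3) (4,5) (4,5)
{hsCH} → row (3,3) (8,2) (2,4) (2,4) (4,5) (4,5)
{hsCT} → row (1,4) (1,4) (2,4) (2,4) (4,5) (4,5)
{hsMH} → row (3,3) (8,2) (4,3) (4,3) (4,5) (4,5)
{hsMT} → row (1,4) (1,4) (4,3) (4,3) (4,5) (4,5)
{hrCH, hrCT} → row (7,0) (7,0) (2,4) (2,4) (4,5) (4,5)
{hrMH, hrMT} → row (7,0) (7,0) (4,3) (4,3) (4,5) (4,5)
{ktCH, ktCT, ktMH, ktMT, ksCH, ksCT, ksMH, ksMT, krCH, krCT, krMH, krMT} → row (6,3) (6,3) (6,3) (6,3) (6,3) (6,3)
That's 9 distinct rows out of 24 strategies.

9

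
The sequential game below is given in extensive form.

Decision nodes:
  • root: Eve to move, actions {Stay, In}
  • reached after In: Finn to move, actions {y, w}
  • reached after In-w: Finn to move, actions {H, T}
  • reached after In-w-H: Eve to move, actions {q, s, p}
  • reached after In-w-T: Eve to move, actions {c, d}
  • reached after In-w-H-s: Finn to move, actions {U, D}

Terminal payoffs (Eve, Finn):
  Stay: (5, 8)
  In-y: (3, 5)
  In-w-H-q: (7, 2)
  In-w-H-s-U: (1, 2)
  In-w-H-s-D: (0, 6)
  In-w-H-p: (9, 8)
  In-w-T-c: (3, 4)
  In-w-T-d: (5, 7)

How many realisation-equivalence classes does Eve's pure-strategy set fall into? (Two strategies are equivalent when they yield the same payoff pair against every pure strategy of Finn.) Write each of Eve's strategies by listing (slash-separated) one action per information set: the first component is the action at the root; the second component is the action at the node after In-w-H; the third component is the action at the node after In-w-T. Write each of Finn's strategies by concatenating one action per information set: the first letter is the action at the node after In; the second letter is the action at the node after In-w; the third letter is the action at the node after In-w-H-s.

Eve has 12 pure strategies: Stay/q/c, Stay/q/d, Stay/s/c, Stay/s/d, Stay/p/c, Stay/p/d, In/q/c, In/q/d, In/s/c, In/s/d, In/p/c, In/p/d. Columns: yHU, yHD, yTU, yTD, wHU, wHD, wTU, wTD.
{Stay/q/c, Stay/q/d, Stay/s/c, Stay/s/d, Stay/p/c, Stay/p/d} → row (5,8) (5,8) (5,8) (5,8) (5,8) (5,8) (5,8) (5,8)
{In/q/c} → row (3,5) (3,5) (3,5) (3,5) (7,2) (7,2) (3,4) (3,4)
{In/q/d} → row (3,5) (3,5) (3,5) (3,5) (7,2) (7,2) (5,7) (5,7)
{In/s/c} → row (3,5) (3,5) (3,5) (3,5) (1,2) (0,6) (3,4) (3,4)
{In/s/d} → row (3,5) (3,5) (3,5) (3,5) (1,2) (0,6) (5,7) (5,7)
{In/p/c} → row (3,5) (3,5) (3,5) (3,5) (9,8) (9,8) (3,4) (3,4)
{In/p/d} → row (3,5) (3,5) (3,5) (3,5) (9,8) (9,8) (5,7) (5,7)
That's 7 distinct rows out of 12 strategies.

7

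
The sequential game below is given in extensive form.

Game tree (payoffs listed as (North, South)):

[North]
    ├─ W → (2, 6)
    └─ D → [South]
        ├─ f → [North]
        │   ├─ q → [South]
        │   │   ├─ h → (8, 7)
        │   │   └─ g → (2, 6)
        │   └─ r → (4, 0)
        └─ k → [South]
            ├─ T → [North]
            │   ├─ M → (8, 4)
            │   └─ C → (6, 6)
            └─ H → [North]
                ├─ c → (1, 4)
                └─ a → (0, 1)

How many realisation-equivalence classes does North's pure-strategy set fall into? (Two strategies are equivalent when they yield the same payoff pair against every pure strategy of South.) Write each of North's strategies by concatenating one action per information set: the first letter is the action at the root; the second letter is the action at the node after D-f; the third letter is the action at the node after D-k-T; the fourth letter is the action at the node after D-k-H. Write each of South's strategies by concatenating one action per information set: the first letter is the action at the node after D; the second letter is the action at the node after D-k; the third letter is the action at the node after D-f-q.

9

North has 16 pure strategies: WqMc, WqMa, WqCc, WqCa, WrMc, WrMa, WrCc, WrCa, DqMc, DqMa, DqCc, DqCa, DrMc, DrMa, DrCc, DrCa. Columns: fTh, fTg, fHh, fHg, kTh, kTg, kHh, kHg.
{WqMc, WqMa, WqCc, WqCa, WrMc, WrMa, WrCc, WrCa} → row (2,6) (2,6) (2,6) (2,6) (2,6) (2,6) (2,6) (2,6)
{DqMc} → row (8,7) (2,6) (8,7) (2,6) (8,4) (8,4) (1,4) (1,4)
{DqMa} → row (8,7) (2,6) (8,7) (2,6) (8,4) (8,4) (0,1) (0,1)
{DqCc} → row (8,7) (2,6) (8,7) (2,6) (6,6) (6,6) (1,4) (1,4)
{DqCa} → row (8,7) (2,6) (8,7) (2,6) (6,6) (6,6) (0,1) (0,1)
{DrMc} → row (4,0) (4,0) (4,0) (4,0) (8,4) (8,4) (1,4) (1,4)
{DrMa} → row (4,0) (4,0) (4,0) (4,0) (8,4) (8,4) (0,1) (0,1)
{DrCc} → row (4,0) (4,0) (4,0) (4,0) (6,6) (6,6) (1,4) (1,4)
{DrCa} → row (4,0) (4,0) (4,0) (4,0) (6,6) (6,6) (0,1) (0,1)
That's 9 distinct rows out of 16 strategies.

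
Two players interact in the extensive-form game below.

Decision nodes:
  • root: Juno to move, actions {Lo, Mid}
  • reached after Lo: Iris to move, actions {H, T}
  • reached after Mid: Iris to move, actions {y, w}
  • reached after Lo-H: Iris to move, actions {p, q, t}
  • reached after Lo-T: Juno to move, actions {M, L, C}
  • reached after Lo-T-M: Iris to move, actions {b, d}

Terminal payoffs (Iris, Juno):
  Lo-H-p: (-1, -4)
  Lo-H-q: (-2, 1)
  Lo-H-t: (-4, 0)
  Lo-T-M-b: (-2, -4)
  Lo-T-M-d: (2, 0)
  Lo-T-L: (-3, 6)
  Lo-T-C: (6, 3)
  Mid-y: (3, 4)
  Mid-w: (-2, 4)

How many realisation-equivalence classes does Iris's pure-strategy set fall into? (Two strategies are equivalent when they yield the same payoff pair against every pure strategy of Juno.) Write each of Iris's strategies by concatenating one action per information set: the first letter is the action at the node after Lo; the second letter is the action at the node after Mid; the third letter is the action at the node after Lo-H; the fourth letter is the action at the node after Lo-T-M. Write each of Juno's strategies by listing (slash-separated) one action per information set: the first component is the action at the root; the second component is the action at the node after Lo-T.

10

Iris has 24 pure strategies: Hypb, Hypd, Hyqb, Hyqd, Hytb, Hytd, Hwpb, Hwpd, Hwqb, Hwqd, Hwtb, Hwtd, Typb, Typd, Tyqb, Tyqd, Tytb, Tytd, Twpb, Twpd, Twqb, Twqd, Twtb, Twtd. Columns: Lo/M, Lo/L, Lo/C, Mid/M, Mid/L, Mid/C.
{Hypb, Hypd} → row (-1,-4) (-1,-4) (-1,-4) (3,4) (3,4) (3,4)
{Hyqb, Hyqd} → row (-2,1) (-2,1) (-2,1) (3,4) (3,4) (3,4)
{Hytb, Hytd} → row (-4,0) (-4,0) (-4,0) (3,4) (3,4) (3,4)
{Hwpb, Hwpd} → row (-1,-4) (-1,-4) (-1,-4) (-2,4) (-2,4) (-2,4)
{Hwqb, Hwqd} → row (-2,1) (-2,1) (-2,1) (-2,4) (-2,4) (-2,4)
{Hwtb, Hwtd} → row (-4,0) (-4,0) (-4,0) (-2,4) (-2,4) (-2,4)
{Typb, Tyqb, Tytb} → row (-2,-4) (-3,6) (6,3) (3,4) (3,4) (3,4)
{Typd, Tyqd, Tytd} → row (2,0) (-3,6) (6,3) (3,4) (3,4) (3,4)
{Twpb, Twqb, Twtb} → row (-2,-4) (-3,6) (6,3) (-2,4) (-2,4) (-2,4)
{Twpd, Twqd, Twtd} → row (2,0) (-3,6) (6,3) (-2,4) (-2,4) (-2,4)
That's 10 distinct rows out of 24 strategies.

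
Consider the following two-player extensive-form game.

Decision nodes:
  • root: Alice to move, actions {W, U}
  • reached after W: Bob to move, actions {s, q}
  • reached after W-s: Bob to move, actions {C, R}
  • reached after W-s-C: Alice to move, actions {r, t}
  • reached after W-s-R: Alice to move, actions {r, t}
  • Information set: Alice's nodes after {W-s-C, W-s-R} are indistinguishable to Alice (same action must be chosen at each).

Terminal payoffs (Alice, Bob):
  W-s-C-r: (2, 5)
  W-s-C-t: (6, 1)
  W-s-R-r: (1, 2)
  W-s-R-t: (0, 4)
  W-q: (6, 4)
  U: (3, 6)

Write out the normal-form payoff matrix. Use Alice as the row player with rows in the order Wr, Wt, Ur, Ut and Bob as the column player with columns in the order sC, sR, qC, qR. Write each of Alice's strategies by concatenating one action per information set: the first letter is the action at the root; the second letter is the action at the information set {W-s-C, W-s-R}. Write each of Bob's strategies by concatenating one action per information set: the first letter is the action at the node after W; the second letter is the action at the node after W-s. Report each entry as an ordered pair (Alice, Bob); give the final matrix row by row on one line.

Wr: (2,5) (1,2) (6,4) (6,4) | Wt: (6,1) (0,4) (6,4) (6,4) | Ur: (3,6) (3,6) (3,6) (3,6) | Ut: (3,6) (3,6) (3,6) (3,6)

Row Wr: sC→(2,5), sR→(1,2), qC→(6,4), qR→(6,4)
Row Wt: sC→(6,1), sR→(0,4), qC→(6,4), qR→(6,4)
Row Ur: sC→(3,6), sR→(3,6), qC→(3,6), qR→(3,6)
Row Ut: sC→(3,6), sR→(3,6), qC→(3,6), qR→(3,6)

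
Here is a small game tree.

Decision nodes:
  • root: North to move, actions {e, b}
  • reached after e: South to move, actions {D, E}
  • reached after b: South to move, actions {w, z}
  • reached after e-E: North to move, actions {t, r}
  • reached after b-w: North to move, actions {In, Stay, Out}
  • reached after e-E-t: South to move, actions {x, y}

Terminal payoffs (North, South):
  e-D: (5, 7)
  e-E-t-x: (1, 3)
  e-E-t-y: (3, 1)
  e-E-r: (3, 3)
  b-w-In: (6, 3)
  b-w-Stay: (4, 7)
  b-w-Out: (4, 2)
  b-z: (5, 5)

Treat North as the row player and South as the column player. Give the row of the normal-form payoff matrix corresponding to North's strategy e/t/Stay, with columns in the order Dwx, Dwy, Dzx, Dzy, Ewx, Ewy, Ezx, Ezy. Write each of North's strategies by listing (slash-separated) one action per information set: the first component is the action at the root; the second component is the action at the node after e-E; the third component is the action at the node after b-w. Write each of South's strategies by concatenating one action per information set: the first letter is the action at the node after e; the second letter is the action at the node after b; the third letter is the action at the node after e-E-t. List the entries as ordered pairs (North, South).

(5,7) (5,7) (5,7) (5,7) (1,3) (3,1) (1,3) (3,1)

vs Dwx: North plays e → South plays D at [e] → (5, 7)
vs Dwy: North plays e → South plays D at [e] → (5, 7)
vs Dzx: North plays e → South plays D at [e] → (5, 7)
vs Dzy: North plays e → South plays D at [e] → (5, 7)
vs Ewx: North plays e → South plays E at [e] → North plays t at [e-E] → South plays x at [e-E-t] → (1, 3)
vs Ewy: North plays e → South plays E at [e] → North plays t at [e-E] → South plays y at [e-E-t] → (3, 1)
vs Ezx: North plays e → South plays E at [e] → North plays t at [e-E] → South plays x at [e-E-t] → (1, 3)
vs Ezy: North plays e → South plays E at [e] → North plays t at [e-E] → South plays y at [e-E-t] → (3, 1)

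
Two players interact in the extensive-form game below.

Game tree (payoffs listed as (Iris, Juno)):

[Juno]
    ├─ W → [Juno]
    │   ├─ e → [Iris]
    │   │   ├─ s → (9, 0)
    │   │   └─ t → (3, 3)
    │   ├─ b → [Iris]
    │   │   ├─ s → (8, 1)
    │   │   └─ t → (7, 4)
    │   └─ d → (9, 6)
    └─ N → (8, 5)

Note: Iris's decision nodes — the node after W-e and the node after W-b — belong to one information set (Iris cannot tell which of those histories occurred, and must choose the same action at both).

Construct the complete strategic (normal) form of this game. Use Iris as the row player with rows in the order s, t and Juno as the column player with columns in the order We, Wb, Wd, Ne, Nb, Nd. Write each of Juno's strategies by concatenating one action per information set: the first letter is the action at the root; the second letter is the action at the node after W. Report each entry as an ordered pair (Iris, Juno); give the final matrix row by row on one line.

s: (9,0) (8,1) (9,6) (8,5) (8,5) (8,5) | t: (3,3) (7,4) (9,6) (8,5) (8,5) (8,5)

           We       Wb       Wd       Ne       Nb       Nd
   s    (9,0)    (8,1)    (9,6)    (8,5)    (8,5)    (8,5)
   t    (3,3)    (7,4)    (9,6)    (8,5)    (8,5)    (8,5)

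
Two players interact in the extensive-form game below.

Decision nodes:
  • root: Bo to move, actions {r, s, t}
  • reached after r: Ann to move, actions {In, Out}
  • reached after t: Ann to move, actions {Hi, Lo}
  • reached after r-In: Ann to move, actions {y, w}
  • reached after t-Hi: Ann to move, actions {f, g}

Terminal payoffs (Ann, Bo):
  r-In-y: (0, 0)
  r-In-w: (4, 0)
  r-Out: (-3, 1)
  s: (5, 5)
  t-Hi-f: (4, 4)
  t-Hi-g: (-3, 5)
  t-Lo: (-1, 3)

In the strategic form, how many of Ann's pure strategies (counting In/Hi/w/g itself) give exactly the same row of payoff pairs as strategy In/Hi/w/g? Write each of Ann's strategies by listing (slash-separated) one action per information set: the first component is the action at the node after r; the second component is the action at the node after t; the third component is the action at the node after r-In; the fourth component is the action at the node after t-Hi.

Row for In/Hi/w/g (columns r, s, t): (4,0) (5,5) (-3,5).
Every one of Ann's information sets is on the play path for some reply by Bo when Ann follows In/Hi/w/g.
Changing the action at any of them therefore changes at least one column, so only In/Hi/w/g itself gives this row.

1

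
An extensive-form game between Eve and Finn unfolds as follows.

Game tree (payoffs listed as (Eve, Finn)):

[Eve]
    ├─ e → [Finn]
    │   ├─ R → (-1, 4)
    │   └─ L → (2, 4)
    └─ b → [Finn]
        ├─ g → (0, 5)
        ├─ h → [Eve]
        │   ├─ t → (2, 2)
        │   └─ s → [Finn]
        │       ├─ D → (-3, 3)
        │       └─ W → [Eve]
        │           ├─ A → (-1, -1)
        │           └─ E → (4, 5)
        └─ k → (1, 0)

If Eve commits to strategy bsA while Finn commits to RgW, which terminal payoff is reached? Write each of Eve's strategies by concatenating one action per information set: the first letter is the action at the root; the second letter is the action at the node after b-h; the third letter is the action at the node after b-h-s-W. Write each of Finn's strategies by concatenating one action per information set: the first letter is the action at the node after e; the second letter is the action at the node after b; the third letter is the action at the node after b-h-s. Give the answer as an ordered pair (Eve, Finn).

Trace the play path from the root:
  Eve plays b
  Finn plays g at [b]
→ terminal payoff (0, 5).
(Eve's choice at the node after b-h is never reached on this path, so it doesn't affect the outcome.)

(0, 5)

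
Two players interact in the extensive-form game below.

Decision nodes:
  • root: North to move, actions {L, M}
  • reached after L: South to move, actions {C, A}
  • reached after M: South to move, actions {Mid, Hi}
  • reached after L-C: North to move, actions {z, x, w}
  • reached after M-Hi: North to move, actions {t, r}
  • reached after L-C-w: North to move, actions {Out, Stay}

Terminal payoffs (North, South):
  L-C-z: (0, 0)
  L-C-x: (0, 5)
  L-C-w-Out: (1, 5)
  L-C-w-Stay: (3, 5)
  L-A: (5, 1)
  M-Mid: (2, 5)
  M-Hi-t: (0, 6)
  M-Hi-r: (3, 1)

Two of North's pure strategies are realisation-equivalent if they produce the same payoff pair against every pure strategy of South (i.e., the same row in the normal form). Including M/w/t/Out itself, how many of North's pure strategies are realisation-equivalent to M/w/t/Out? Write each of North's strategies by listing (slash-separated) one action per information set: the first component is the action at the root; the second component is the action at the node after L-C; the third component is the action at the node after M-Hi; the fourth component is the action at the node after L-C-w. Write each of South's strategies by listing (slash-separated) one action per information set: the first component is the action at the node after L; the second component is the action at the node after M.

Row for M/w/t/Out (columns C/Mid, C/Hi, A/Mid, A/Hi): (2,5) (0,6) (2,5) (0,6).
Under M/w/t/Out, North's choice at the node after L-C and at the node after L-C-w can never be reached regardless of what South does, so varying those choices leaves every outcome unchanged.
Holding the reachable choices fixed and varying the unreachable ones freely already gives 3 × 2 = 6 equivalent strategies.
No other strategy reproduces this row, so those 6 are the full class: M/z/t/Out, M/z/t/Stay, M/x/t/Out, M/x/t/Stay, M/w/t/Out, M/w/t/Stay.

6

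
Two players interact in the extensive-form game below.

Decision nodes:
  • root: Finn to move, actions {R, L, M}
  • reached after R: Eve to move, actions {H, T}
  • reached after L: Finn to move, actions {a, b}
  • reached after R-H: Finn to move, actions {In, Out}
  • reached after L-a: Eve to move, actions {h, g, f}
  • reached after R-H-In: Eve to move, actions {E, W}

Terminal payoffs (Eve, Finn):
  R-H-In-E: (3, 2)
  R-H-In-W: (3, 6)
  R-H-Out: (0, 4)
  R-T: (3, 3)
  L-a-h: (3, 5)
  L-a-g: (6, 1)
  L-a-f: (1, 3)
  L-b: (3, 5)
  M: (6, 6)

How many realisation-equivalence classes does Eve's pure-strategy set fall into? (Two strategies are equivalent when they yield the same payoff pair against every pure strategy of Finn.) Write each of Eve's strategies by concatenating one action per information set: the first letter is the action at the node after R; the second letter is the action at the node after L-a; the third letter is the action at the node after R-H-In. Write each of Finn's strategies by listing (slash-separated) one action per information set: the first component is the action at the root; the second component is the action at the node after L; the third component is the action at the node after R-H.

9

Eve has 12 pure strategies: HhE, HhW, HgE, HgW, HfE, HfW, ThE, ThW, TgE, TgW, TfE, TfW. Columns: R/a/In, R/a/Out, R/b/In, R/b/Out, L/a/In, L/a/Out, L/b/In, L/b/Out, M/a/In, M/a/Out, M/b/In, M/b/Out.
{HhE} → row (3,2) (0,4) (3,2) (0,4) (3,5) (3,5) (3,5) (3,5) (6,6) (6,6) (6,6) (6,6)
{HhW} → row (3,6) (0,4) (3,6) (0,4) (3,5) (3,5) (3,5) (3,5) (6,6) (6,6) (6,6) (6,6)
{HgE} → row (3,2) (0,4) (3,2) (0,4) (6,1) (6,1) (3,5) (3,5) (6,6) (6,6) (6,6) (6,6)
{HgW} → row (3,6) (0,4) (3,6) (0,4) (6,1) (6,1) (3,5) (3,5) (6,6) (6,6) (6,6) (6,6)
{HfE} → row (3,2) (0,4) (3,2) (0,4) (1,3) (1,3) (3,5) (3,5) (6,6) (6,6) (6,6) (6,6)
{HfW} → row (3,6) (0,4) (3,6) (0,4) (1,3) (1,3) (3,5) (3,5) (6,6) (6,6) (6,6) (6,6)
{ThE, ThW} → row (3,3) (3,3) (3,3) (3,3) (3,5) (3,5) (3,5) (3,5) (6,6) (6,6) (6,6) (6,6)
{TgE, TgW} → row (3,3) (3,3) (3,3) (3,3) (6,1) (6,1) (3,5) (3,5) (6,6) (6,6) (6,6) (6,6)
{TfE, TfW} → row (3,3) (3,3) (3,3) (3,3) (1,3) (1,3) (3,5) (3,5) (6,6) (6,6) (6,6) (6,6)
That's 9 distinct rows out of 12 strategies.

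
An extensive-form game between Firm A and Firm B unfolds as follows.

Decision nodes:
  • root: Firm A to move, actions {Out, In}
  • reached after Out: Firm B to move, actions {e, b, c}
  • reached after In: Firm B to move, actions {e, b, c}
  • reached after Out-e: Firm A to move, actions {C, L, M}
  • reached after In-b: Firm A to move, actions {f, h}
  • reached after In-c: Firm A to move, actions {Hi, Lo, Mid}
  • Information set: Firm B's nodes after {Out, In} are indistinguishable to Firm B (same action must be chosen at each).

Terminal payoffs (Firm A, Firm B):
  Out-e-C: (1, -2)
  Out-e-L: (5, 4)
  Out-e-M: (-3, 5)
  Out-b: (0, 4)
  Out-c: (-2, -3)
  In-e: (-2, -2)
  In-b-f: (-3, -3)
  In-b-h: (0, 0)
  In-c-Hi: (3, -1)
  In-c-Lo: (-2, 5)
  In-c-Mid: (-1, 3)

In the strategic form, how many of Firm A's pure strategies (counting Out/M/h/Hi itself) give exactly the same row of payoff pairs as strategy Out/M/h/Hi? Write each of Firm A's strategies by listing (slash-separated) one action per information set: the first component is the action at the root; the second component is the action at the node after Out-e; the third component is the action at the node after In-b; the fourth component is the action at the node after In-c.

6

Row for Out/M/h/Hi (columns e, b, c): (-3,5) (0,4) (-2,-3).
Under Out/M/h/Hi, Firm A's choice at the node after In-b and at the node after In-c can never be reached regardless of what Firm B does, so varying those choices leaves every outcome unchanged.
Holding the reachable choices fixed and varying the unreachable ones freely already gives 2 × 3 = 6 equivalent strategies.
No other strategy reproduces this row, so those 6 are the full class: Out/M/f/Hi, Out/M/f/Lo, Out/M/f/Mid, Out/M/h/Hi, Out/M/h/Lo, Out/M/h/Mid.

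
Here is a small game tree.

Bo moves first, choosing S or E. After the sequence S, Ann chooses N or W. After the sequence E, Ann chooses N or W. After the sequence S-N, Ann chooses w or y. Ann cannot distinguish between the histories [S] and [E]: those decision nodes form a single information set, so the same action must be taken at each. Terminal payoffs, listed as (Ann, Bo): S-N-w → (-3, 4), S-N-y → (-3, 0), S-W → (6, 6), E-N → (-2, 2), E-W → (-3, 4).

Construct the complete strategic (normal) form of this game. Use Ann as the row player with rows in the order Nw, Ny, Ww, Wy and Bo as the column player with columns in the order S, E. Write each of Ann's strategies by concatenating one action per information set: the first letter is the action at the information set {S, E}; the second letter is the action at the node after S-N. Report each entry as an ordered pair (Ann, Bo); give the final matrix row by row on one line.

Row Nw: S→(-3,4), E→(-2,2)
Row Ny: S→(-3,0), E→(-2,2)
Row Ww: S→(6,6), E→(-3,4)
Row Wy: S→(6,6), E→(-3,4)

Nw: (-3,4) (-2,2) | Ny: (-3,0) (-2,2) | Ww: (6,6) (-3,4) | Wy: (6,6) (-3,4)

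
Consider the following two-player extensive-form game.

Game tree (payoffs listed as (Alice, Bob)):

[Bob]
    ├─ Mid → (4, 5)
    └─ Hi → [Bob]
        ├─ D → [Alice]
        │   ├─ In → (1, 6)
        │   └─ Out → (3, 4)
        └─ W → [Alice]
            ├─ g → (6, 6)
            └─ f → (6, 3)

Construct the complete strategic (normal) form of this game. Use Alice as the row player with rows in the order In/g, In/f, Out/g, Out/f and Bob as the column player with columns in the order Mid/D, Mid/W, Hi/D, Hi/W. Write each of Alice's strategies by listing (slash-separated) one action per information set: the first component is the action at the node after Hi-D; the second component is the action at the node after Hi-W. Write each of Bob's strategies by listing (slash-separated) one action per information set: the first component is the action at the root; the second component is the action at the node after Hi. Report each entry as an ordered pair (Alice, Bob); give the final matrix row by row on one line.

In/g: (4,5) (4,5) (1,6) (6,6) | In/f: (4,5) (4,5) (1,6) (6,3) | Out/g: (4,5) (4,5) (3,4) (6,6) | Out/f: (4,5) (4,5) (3,4) (6,3)

         Mid/D    Mid/W     Hi/D     Hi/W
 In/g    (4,5)    (4,5)    (1,6)    (6,6)
 In/f    (4,5)    (4,5)    (1,6)    (6,3)
Out/g    (4,5)    (4,5)    (3,4)    (6,6)
Out/f    (4,5)    (4,5)    (3,4)    (6,3)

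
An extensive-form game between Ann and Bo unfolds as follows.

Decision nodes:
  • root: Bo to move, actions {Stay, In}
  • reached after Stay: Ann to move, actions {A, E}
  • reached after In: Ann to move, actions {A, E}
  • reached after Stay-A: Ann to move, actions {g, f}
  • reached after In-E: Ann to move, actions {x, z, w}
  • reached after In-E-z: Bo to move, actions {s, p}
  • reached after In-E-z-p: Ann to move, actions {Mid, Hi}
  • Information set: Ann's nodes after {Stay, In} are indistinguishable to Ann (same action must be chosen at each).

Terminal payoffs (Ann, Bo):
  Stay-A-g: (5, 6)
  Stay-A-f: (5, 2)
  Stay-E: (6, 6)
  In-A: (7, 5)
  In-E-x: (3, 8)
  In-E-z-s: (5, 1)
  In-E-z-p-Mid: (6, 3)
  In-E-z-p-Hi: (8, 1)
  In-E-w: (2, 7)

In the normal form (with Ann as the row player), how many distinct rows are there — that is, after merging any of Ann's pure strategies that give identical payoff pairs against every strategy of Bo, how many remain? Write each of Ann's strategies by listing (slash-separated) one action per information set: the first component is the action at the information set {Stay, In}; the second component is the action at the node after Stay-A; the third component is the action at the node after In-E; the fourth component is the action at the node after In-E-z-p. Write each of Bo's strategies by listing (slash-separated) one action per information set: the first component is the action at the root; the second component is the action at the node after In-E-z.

Ann has 24 pure strategies: A/g/x/Mid, A/g/x/Hi, A/g/z/Mid, A/g/z/Hi, A/g/w/Mid, A/g/w/Hi, A/f/x/Mid, A/f/x/Hi, A/f/z/Mid, A/f/z/Hi, A/f/w/Mid, A/f/w/Hi, E/g/x/Mid, E/g/x/Hi, E/g/z/Mid, E/g/z/Hi, E/g/w/Mid, E/g/w/Hi, E/f/x/Mid, E/f/x/Hi, E/f/z/Mid, E/f/z/Hi, E/f/w/Mid, E/f/w/Hi. Columns: Stay/s, Stay/p, In/s, In/p.
{A/g/x/Mid, A/g/x/Hi, A/g/z/Mid, A/g/z/Hi, A/g/w/Mid, A/g/w/Hi} → row (5,6) (5,6) (7,5) (7,5)
{A/f/x/Mid, A/f/x/Hi, A/f/z/Mid, A/f/z/Hi, A/f/w/Mid, A/f/w/Hi} → row (5,2) (5,2) (7,5) (7,5)
{E/g/x/Mid, E/g/x/Hi, E/f/x/Mid, E/f/x/Hi} → row (6,6) (6,6) (3,8) (3,8)
{E/g/z/Mid, E/f/z/Mid} → row (6,6) (6,6) (5,1) (6,3)
{E/g/z/Hi, E/f/z/Hi} → row (6,6) (6,6) (5,1) (8,1)
{E/g/w/Mid, E/g/w/Hi, E/f/w/Mid, E/f/w/Hi} → row (6,6) (6,6) (2,7) (2,7)
That's 6 distinct rows out of 24 strategies.

6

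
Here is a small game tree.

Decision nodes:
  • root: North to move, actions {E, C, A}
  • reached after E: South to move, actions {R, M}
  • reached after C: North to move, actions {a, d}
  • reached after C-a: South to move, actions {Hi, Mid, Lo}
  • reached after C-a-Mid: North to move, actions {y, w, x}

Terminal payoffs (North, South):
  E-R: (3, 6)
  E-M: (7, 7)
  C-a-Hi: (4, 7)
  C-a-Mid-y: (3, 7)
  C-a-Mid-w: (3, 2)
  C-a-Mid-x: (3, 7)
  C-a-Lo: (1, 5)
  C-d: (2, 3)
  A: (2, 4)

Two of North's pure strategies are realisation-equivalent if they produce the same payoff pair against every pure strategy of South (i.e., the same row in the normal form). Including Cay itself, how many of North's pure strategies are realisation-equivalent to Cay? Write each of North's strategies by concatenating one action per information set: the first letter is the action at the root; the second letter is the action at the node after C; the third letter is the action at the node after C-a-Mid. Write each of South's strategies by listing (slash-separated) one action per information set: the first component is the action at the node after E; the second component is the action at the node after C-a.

Row for Cay (columns R/Hi, R/Mid, R/Lo, M/Hi, M/Mid, M/Lo): (4,7) (3,7) (1,5) (4,7) (3,7) (1,5).
Every one of North's information sets is on the play path for some reply by South when North follows Cay.
Even so, Cax happens to produce the same payoff in every column — so 2 strategies share this row.

2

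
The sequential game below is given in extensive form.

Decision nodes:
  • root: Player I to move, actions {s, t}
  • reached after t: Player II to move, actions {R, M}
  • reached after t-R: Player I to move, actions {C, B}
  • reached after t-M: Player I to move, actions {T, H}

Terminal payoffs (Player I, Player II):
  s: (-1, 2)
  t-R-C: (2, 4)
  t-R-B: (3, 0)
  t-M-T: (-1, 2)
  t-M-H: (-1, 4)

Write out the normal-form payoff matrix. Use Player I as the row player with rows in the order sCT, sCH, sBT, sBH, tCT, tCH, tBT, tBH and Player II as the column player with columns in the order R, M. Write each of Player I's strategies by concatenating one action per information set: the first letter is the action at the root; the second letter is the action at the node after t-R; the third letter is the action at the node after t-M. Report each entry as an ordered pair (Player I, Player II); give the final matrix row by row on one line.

sCT: (-1,2) (-1,2) | sCH: (-1,2) (-1,2) | sBT: (-1,2) (-1,2) | sBH: (-1,2) (-1,2) | tCT: (2,4) (-1,2) | tCH: (2,4) (-1,4) | tBT: (3,0) (-1,2) | tBH: (3,0) (-1,4)

Row sCT: R→(-1,2), M→(-1,2)
Row sCH: R→(-1,2), M→(-1,2)
Row sBT: R→(-1,2), M→(-1,2)
Row sBH: R→(-1,2), M→(-1,2)
Row tCT: R→(2,4), M→(-1,2)
Row tCH: R→(2,4), M→(-1,4)
Row tBT: R→(3,0), M→(-1,2)
Row tBH: R→(3,0), M→(-1,4)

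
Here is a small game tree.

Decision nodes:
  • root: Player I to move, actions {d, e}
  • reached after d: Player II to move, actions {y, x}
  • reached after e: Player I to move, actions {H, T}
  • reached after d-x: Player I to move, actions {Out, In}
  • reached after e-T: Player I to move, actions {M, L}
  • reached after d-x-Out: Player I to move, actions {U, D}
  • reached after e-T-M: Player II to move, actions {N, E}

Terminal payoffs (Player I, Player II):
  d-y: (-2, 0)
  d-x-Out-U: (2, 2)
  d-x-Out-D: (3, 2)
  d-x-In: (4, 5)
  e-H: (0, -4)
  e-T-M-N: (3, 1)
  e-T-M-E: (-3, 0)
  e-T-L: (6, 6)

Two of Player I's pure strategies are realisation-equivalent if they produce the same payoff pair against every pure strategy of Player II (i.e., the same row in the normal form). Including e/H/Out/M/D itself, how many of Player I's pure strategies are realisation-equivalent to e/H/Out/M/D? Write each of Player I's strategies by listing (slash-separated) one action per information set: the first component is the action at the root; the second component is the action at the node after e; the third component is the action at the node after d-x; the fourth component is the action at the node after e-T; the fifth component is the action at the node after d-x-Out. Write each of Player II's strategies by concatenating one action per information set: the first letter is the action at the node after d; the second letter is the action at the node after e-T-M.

Row for e/H/Out/M/D (columns yN, yE, xN, xE): (0,-4) (0,-4) (0,-4) (0,-4).
Under e/H/Out/M/D, Player I's choice at the node after d-x and at the node after e-T and at the node after d-x-Out can never be reached regardless of what Player II does, so varying those choices leaves every outcome unchanged.
Holding the reachable choices fixed and varying the unreachable ones freely already gives 2 × 2 × 2 = 8 equivalent strategies.
No other strategy reproduces this row, so those 8 are the full class: e/H/Out/M/U, e/H/Out/M/D, e/H/Out/L/U, e/H/Out/L/D, e/H/In/M/U, e/H/In/M/D, e/H/In/L/U, e/H/In/L/D.

8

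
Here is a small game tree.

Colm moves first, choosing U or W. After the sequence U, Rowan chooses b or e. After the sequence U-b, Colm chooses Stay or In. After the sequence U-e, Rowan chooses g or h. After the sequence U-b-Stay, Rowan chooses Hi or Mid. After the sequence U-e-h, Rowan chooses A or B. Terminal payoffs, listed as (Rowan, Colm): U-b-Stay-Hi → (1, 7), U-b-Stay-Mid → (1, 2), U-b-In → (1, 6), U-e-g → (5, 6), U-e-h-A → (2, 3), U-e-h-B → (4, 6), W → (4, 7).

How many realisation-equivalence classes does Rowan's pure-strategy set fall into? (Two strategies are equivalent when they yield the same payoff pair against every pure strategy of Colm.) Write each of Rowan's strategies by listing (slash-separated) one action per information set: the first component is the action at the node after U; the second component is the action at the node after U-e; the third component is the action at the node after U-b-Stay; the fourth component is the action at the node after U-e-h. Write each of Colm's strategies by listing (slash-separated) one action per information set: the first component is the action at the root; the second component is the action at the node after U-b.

Rowan has 16 pure strategies: b/g/Hi/A, b/g/Hi/B, b/g/Mid/A, b/g/Mid/B, b/h/Hi/A, b/h/Hi/B, b/h/Mid/A, b/h/Mid/B, e/g/Hi/A, e/g/Hi/B, e/g/Mid/A, e/g/Mid/B, e/h/Hi/A, e/h/Hi/B, e/h/Mid/A, e/h/Mid/B. Columns: U/Stay, U/In, W/Stay, W/In.
{b/g/Hi/A, b/g/Hi/B, b/h/Hi/A, b/h/Hi/B} → row (1,7) (1,6) (4,7) (4,7)
{b/g/Mid/A, b/g/Mid/B, b/h/Mid/A, b/h/Mid/B} → row (1,2) (1,6) (4,7) (4,7)
{e/g/Hi/A, e/g/Hi/B, e/g/Mid/A, e/g/Mid/B} → row (5,6) (5,6) (4,7) (4,7)
{e/h/Hi/A, e/h/Mid/A} → row (2,3) (2,3) (4,7) (4,7)
{e/h/Hi/B, e/h/Mid/B} → row (4,6) (4,6) (4,7) (4,7)
That's 5 distinct rows out of 16 strategies.

5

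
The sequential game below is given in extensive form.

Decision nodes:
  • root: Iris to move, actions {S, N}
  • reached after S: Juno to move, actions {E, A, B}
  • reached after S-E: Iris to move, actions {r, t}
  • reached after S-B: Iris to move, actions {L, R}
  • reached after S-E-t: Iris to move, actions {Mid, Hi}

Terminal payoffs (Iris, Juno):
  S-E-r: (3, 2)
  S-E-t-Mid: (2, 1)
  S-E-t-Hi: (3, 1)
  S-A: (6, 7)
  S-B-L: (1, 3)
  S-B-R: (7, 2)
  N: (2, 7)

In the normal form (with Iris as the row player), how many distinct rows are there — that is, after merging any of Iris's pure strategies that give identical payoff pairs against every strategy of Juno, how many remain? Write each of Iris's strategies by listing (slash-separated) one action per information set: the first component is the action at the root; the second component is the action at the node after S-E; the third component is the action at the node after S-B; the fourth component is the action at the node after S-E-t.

Iris has 16 pure strategies: S/r/L/Mid, S/r/L/Hi, S/r/R/Mid, S/r/R/Hi, S/t/L/Mid, S/t/L/Hi, S/t/R/Mid, S/t/R/Hi, N/r/L/Mid, N/r/L/Hi, N/r/R/Mid, N/r/R/Hi, N/t/L/Mid, N/t/L/Hi, N/t/R/Mid, N/t/R/Hi. Columns: E, A, B.
{S/r/L/Mid, S/r/L/Hi} → row (3,2) (6,7) (1,3)
{S/r/R/Mid, S/r/R/Hi} → row (3,2) (6,7) (7,2)
{S/t/L/Mid} → row (2,1) (6,7) (1,3)
{S/t/L/Hi} → row (3,1) (6,7) (1,3)
{S/t/R/Mid} → row (2,1) (6,7) (7,2)
{S/t/R/Hi} → row (3,1) (6,7) (7,2)
{N/r/L/Mid, N/r/L/Hi, N/r/R/Mid, N/r/R/Hi, N/t/L/Mid, N/t/L/Hi, N/t/R/Mid, N/t/R/Hi} → row (2,7) (2,7) (2,7)
That's 7 distinct rows out of 16 strategies.

7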